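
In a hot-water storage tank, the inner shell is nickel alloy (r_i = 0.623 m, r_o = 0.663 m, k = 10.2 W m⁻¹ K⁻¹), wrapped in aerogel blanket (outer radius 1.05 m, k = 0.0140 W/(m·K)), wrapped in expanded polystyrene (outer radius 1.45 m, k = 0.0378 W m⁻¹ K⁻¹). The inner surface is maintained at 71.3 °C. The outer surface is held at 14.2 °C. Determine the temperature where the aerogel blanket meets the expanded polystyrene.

Treat each layer as a resistance in series:
  R_nickel alloy = (1/0.623 − 1/0.663)/(4πk) = 0.09684/(4π·10.2) = 7.555×10^-4 K/W
  R_aerogel blanket = (1/0.663 − 1/1.05)/(4πk) = 0.5559/(4π·0.0140) = 3.160 K/W
  R_expanded polystyrene = (1/1.05 − 1/1.45)/(4πk) = 0.2627/(4π·0.0378) = 0.5531 K/W
ΣR = 7.555×10^-4 + 3.160 + 0.5531 = 3.714 K/W
Q = ΔT/ΣR = (71.3 °C − 14.2 °C)/3.714 = 15.37 W
From the inner boundary to the aerogel blanket/expanded polystyrene interface, ΣR_partial = 3.161 K/W.
T_interface = T_in − Q·ΣR_partial = 71.3 °C − (15.37)(3.161) = 22.7 °C

T = 22.7 °C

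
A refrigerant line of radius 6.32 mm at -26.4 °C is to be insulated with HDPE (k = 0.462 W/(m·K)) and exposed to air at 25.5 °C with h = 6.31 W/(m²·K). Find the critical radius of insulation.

For a cylinder, r_cr = k_ins/h = 0.462/6.31 = 0.0732 m = 7.32 cm

r_cr = 7.32 cm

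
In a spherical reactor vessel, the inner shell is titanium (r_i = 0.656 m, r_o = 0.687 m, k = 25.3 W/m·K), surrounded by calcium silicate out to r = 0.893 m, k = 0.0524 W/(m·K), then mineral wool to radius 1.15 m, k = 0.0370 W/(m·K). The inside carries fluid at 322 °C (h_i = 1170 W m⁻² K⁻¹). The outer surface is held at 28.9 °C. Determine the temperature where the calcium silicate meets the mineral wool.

T = 179 °C

Resistance network (inner→outer):
  R_conv,in = 1/(4πr²h) = 1/(4π·0.656²·1170) = 1.581×10^-4 K/W
  R_titanium = (1/0.656 − 1/0.687)/(4πk) = 0.06879/(4π·25.3) = 2.164×10^-4 K/W
  R_calcium silicate = (1/0.687 − 1/0.893)/(4πk) = 0.3358/(4π·0.0524) = 0.5099 K/W
  R_mineral wool = (1/0.893 − 1/1.15)/(4πk) = 0.2503/(4π·0.0370) = 0.5382 K/W
ΣR = 1.581×10^-4 + 2.164×10^-4 + 0.5099 + 0.5382 = 1.048 K/W
Q = ΔT/ΣR = (322 °C − 28.9 °C)/1.048 = 279.7 W
From the inner boundary to the calcium silicate/mineral wool interface, ΣR_partial = 0.5103 K/W.
T_interface = T_in − Q·ΣR_partial = 322 °C − (279.7)(0.5103) = 179 °C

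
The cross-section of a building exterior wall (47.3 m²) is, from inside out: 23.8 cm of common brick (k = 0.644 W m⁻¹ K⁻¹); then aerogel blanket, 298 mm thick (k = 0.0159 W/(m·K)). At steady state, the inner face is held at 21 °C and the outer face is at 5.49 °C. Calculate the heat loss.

Q = 38.4 W

Resistance network (inner→outer):
  R_common brick = L/(kA) = 0.238/(0.644·47.3) = 0.007813 K/W
  R_aerogel blanket = L/(kA) = 0.298/(0.0159·47.3) = 0.3962 K/W
ΣR = 0.007813 + 0.3962 = 0.4040 K/W
Q = ΔT/ΣR = (21 °C − 5.49 °C)/0.4040 = 38.4 W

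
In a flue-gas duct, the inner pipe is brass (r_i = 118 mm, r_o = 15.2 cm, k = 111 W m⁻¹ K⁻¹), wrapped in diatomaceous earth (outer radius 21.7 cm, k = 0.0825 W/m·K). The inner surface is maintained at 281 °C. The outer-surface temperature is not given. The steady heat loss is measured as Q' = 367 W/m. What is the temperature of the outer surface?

T_out = 28.8 °C

Series resistances:
  R'_brass = ln(0.152/0.118)/(2πk) = 0.2532/(2π·111) = 3.630×10^-4 m·K/W
  R'_diatomaceous earth = ln(0.217/0.152)/(2πk) = 0.3560/(2π·0.0825) = 0.6868 m·K/W
ΣR = 0.6872 m·K/W
ΔT = Q'·ΣR = 367 × 0.6872 = 252.2 K
Heat flows outward, so T_out = T_in − ΔT = 281 − 252.2 = 28.8 °C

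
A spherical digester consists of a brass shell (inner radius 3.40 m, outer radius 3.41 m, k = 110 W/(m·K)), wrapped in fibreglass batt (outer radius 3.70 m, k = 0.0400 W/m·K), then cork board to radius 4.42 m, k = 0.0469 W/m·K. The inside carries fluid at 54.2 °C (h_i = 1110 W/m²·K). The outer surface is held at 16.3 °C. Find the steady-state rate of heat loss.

Q = 315 W

Treat each layer as a resistance in series:
  R_conv,in = 1/(4πr²h) = 1/(4π·3.40²·1110) = 6.202×10^-6 K/W
  R_brass = (1/3.40 − 1/3.41)/(4πk) = 8.625×10^-4/(4π·110) = 6.240×10^-7 K/W
  R_fibreglass batt = (1/3.41 − 1/3.70)/(4πk) = 0.02298/(4π·0.0400) = 0.04573 K/W
  R_cork board = (1/3.70 − 1/4.42)/(4πk) = 0.04403/(4π·0.0469) = 0.07470 K/W
ΣR = 6.202×10^-6 + 6.240×10^-7 + 0.04573 + 0.07470 = 0.1204 K/W
Q = ΔT/ΣR = (54.2 °C − 16.3 °C)/0.1204 = 315 W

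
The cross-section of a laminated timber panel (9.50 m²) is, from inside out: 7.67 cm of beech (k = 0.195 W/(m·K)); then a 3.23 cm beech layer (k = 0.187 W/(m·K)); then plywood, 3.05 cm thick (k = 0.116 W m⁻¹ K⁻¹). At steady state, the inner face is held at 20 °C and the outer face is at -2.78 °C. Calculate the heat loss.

Series thermal resistances, inner to outer:
  R_beech = L/(kA) = 0.0767/(0.195·9.50) = 0.04140 K/W
  R_beech = L/(kA) = 0.0323/(0.187·9.50) = 0.01818 K/W
  R_plywood = L/(kA) = 0.0305/(0.116·9.50) = 0.02768 K/W
ΣR = 0.04140 + 0.01818 + 0.02768 = 0.08726 K/W
Q = ΔT/ΣR = (20 °C − -2.78 °C)/0.08726 = 261 W

Q = 261 W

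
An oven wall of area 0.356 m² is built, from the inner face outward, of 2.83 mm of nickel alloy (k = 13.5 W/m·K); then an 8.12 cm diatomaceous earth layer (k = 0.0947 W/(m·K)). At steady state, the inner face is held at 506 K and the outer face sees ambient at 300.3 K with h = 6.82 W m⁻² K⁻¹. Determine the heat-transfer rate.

Treat each layer as a resistance in series:
  R_nickel alloy = L/(kA) = 0.00283/(13.5·0.356) = 5.888×10^-4 K/W
  R_diatomaceous earth = L/(kA) = 0.0812/(0.0947·0.356) = 2.409 K/W
  R_conv,out = 1/(hA) = 1/(6.82·0.356) = 0.4119 K/W
ΣR = 5.888×10^-4 + 2.409 + 0.4119 = 2.821 K/W
Q = ΔT/ΣR = (506 K − 300.3 K)/2.821 = 72.9 W

Q = 72.9 W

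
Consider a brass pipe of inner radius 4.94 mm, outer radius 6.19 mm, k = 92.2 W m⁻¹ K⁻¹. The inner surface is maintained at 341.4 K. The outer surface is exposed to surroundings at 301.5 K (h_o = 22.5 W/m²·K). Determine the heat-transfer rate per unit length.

Resistance network (inner→outer):
  R'_brass = ln(0.00619/0.00494)/(2πk) = 0.2256/(2π·92.2) = 3.894×10^-4 m·K/W
  R'_conv,out = 1/(2πr h) = 1/(2π·0.00619·22.5) = 1.143 m·K/W
ΣR = 3.894×10^-4 + 1.143 = 1.143 m·K/W
Q' = ΔT/ΣR = (341.4 K − 301.5 K)/1.143 = 34.9 W/m

Q' = 34.9 W/m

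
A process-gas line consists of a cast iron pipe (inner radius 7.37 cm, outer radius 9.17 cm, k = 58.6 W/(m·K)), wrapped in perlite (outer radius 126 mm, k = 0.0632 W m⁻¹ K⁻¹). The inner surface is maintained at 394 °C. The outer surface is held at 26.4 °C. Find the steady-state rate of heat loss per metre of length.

Q' = 459 W/m

Series thermal resistances, inner to outer:
  R'_cast iron = ln(0.0917/0.0737)/(2πk) = 0.2185/(2π·58.6) = 5.935×10^-4 m·K/W
  R'_perlite = ln(0.126/0.0917)/(2πk) = 0.3178/(2π·0.0632) = 0.8002 m·K/W
ΣR = 5.935×10^-4 + 0.8002 = 0.8008 m·K/W
Q' = ΔT/ΣR = (394 °C − 26.4 °C)/0.8008 = 459 W/m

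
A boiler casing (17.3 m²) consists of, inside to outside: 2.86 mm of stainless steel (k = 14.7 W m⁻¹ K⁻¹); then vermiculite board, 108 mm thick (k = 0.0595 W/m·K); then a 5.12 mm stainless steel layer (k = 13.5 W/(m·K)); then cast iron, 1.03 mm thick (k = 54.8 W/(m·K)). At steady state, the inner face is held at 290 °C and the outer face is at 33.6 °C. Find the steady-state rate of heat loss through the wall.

Q = 2.44 kW

Treat each layer as a resistance in series:
  R_stainless steel = L/(kA) = 0.00286/(14.7·17.3) = 1.125×10^-5 K/W
  R_vermiculite board = L/(kA) = 0.108/(0.0595·17.3) = 0.1049 K/W
  R_stainless steel = L/(kA) = 0.00512/(13.5·17.3) = 2.192×10^-5 K/W
  R_cast iron = L/(kA) = 0.00103/(54.8·17.3) = 1.086×10^-6 K/W
ΣR = 1.125×10^-5 + 0.1049 + 2.192×10^-5 + 1.086×10^-6 = 0.1049 K/W
Q = ΔT/ΣR = (290 °C − 33.6 °C)/0.1049 = 2440 W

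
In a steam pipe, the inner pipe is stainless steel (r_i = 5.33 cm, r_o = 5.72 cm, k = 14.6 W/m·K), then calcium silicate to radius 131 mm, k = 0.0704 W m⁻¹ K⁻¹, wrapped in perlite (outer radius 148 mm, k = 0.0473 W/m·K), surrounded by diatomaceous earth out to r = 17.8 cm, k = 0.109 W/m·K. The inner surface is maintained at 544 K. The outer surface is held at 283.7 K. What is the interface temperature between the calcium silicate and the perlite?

T = 353.0 K

Series thermal resistances, inner to outer:
  R'_stainless steel = ln(0.0572/0.0533)/(2πk) = 0.07062/(2π·14.6) = 7.698×10^-4 m·K/W
  R'_calcium silicate = ln(0.131/0.0572)/(2πk) = 0.8286/(2π·0.0704) = 1.873 m·K/W
  R'_perlite = ln(0.148/0.131)/(2πk) = 0.1220/(2π·0.0473) = 0.4106 m·K/W
  R'_diatomaceous earth = ln(0.178/0.148)/(2πk) = 0.1846/(2π·0.109) = 0.2695 m·K/W
ΣR = 7.698×10^-4 + 1.873 + 0.4106 + 0.2695 = 2.554 m·K/W
Q' = ΔT/ΣR = (544 K − 283.7 K)/2.554 = 101.9 W/m
From the inner boundary to the calcium silicate/perlite interface, ΣR_partial = 1.874 m·K/W.
T_interface = T_in − Q'·ΣR_partial = 544 K − (101.9)(1.874) = 353.0 K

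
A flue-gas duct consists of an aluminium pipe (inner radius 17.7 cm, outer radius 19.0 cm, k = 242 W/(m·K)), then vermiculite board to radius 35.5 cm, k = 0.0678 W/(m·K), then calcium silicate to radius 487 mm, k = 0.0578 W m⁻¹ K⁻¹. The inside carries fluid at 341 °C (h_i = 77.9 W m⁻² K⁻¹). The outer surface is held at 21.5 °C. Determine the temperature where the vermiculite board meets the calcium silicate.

T = 140 °C

Treat each layer as a resistance in series:
  R'_conv,in = 1/(2πr h) = 1/(2π·0.177·77.9) = 0.01154 m·K/W
  R'_aluminium = ln(0.190/0.177)/(2πk) = 0.07087/(2π·242) = 4.661×10^-5 m·K/W
  R'_vermiculite board = ln(0.355/0.190)/(2πk) = 0.6251/(2π·0.0678) = 1.467 m·K/W
  R'_calcium silicate = ln(0.487/0.355)/(2πk) = 0.3161/(2π·0.0578) = 0.8705 m·K/W
ΣR = 0.01154 + 4.661×10^-5 + 1.467 + 0.8705 = 2.349 m·K/W
Q' = ΔT/ΣR = (341 °C − 21.5 °C)/2.349 = 136.0 W/m
From the inner boundary to the vermiculite board/calcium silicate interface, ΣR_partial = 1.479 m·K/W.
T_interface = T_in − Q'·ΣR_partial = 341 °C − (136.0)(1.479) = 140 °C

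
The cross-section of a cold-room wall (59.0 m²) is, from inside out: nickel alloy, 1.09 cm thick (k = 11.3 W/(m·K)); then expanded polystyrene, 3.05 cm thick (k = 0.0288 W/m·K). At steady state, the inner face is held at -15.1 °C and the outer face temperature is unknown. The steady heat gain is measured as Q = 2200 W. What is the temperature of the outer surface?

Sum the resistances:
  R_nickel alloy = L/(kA) = 0.0109/(11.3·59.0) = 1.635×10^-5 K/W
  R_expanded polystyrene = L/(kA) = 0.0305/(0.0288·59.0) = 0.01795 K/W
ΣR = 0.01797 K/W
ΔT = Q·ΣR = 2200 × 0.01797 = 39.53 K
Heat flows inward, so T_out = T_in + ΔT = -15.1 + 39.53 = 24.4 °C

T_out = 24.4 °C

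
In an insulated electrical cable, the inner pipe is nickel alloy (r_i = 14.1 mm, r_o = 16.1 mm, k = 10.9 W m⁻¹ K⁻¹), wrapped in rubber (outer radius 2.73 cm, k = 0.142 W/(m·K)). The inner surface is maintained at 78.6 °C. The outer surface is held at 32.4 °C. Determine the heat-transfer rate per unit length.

Treat each layer as a resistance in series:
  R'_nickel alloy = ln(0.0161/0.0141)/(2πk) = 0.1326/(2π·10.9) = 0.001937 m·K/W
  R'_rubber = ln(0.0273/0.0161)/(2πk) = 0.5281/(2π·0.142) = 0.5919 m·K/W
ΣR = 0.001937 + 0.5919 = 0.5938 m·K/W
Q' = ΔT/ΣR = (78.6 °C − 32.4 °C)/0.5938 = 77.8 W/m

Q' = 77.8 W/m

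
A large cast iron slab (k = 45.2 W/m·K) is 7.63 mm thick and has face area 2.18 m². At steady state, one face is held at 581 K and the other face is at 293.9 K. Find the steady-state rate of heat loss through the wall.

Q = kA·ΔT/L = 45.2 × 2.18 × |581 K − 293.9 K| / 0.00763 = 3.71×10^6 W

Q = 3710 kW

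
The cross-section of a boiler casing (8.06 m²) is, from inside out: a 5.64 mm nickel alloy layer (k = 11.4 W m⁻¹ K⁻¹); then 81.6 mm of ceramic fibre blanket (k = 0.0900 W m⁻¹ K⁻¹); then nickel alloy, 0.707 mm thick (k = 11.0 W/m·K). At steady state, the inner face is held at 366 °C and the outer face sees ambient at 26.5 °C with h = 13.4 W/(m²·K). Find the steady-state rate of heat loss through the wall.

Q = 2.79 kW

Treat each layer as a resistance in series:
  R_nickel alloy = L/(kA) = 0.00564/(11.4·8.06) = 6.138×10^-5 K/W
  R_ceramic fibre blanket = L/(kA) = 0.0816/(0.0900·8.06) = 0.1125 K/W
  R_nickel alloy = L/(kA) = 7.07×10^-4/(11.0·8.06) = 7.974×10^-6 K/W
  R_conv,out = 1/(hA) = 1/(13.4·8.06) = 0.009259 K/W
ΣR = 6.138×10^-5 + 0.1125 + 7.974×10^-6 + 0.009259 = 0.1218 K/W
Q = ΔT/ΣR = (366 °C − 26.5 °C)/0.1218 = 2790 W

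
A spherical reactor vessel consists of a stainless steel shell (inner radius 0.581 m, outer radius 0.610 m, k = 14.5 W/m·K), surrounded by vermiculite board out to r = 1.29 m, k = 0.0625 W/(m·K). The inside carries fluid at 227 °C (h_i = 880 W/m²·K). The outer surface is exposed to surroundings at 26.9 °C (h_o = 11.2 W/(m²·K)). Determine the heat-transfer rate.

Q = 181 W

Resistance network (inner→outer):
  R_conv,in = 1/(4πr²h) = 1/(4π·0.581²·880) = 2.679×10^-4 K/W
  R_stainless steel = (1/0.581 − 1/0.610)/(4πk) = 0.08183/(4π·14.5) = 4.491×10^-4 K/W
  R_vermiculite board = (1/0.610 − 1/1.29)/(4πk) = 0.8642/(4π·0.0625) = 1.100 K/W
  R_conv,out = 1/(4πr²h) = 1/(4π·1.29²·11.2) = 0.004270 K/W
ΣR = 2.679×10^-4 + 4.491×10^-4 + 1.100 + 0.004270 = 1.105 K/W
Q = ΔT/ΣR = (227 °C − 26.9 °C)/1.105 = 181 W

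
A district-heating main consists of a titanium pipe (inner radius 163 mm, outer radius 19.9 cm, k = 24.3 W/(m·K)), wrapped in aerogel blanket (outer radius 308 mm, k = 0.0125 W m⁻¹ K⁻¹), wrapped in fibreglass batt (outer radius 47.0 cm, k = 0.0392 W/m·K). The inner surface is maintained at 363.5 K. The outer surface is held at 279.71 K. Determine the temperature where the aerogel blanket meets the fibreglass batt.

T = 299.5 K

Treat each layer as a resistance in series:
  R'_titanium = ln(0.199/0.163)/(2πk) = 0.1996/(2π·24.3) = 0.001307 m·K/W
  R'_aerogel blanket = ln(0.308/0.199)/(2πk) = 0.4368/(2π·0.0125) = 5.561 m·K/W
  R'_fibreglass batt = ln(0.470/0.308)/(2πk) = 0.4226/(2π·0.0392) = 1.716 m·K/W
ΣR = 0.001307 + 5.561 + 1.716 = 7.278 m·K/W
Q' = ΔT/ΣR = (363.5 K − 279.71 K)/7.278 = 11.51 W/m
From the inner boundary to the aerogel blanket/fibreglass batt interface, ΣR_partial = 5.562 m·K/W.
T_interface = T_in − Q'·ΣR_partial = 363.5 K − (11.51)(5.562) = 299.5 K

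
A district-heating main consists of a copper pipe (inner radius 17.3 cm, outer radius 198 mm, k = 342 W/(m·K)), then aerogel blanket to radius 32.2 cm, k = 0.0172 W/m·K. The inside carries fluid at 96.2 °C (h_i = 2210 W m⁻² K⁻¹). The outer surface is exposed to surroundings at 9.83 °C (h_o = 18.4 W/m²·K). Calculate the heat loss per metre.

Q' = 19.1 W/m

Resistance network (inner→outer):
  R'_conv,in = 1/(2πr h) = 1/(2π·0.173·2210) = 4.163×10^-4 m·K/W
  R'_copper = ln(0.198/0.173)/(2πk) = 0.1350/(2π·342) = 6.281×10^-5 m·K/W
  R'_aerogel blanket = ln(0.322/0.198)/(2πk) = 0.4863/(2π·0.0172) = 4.500 m·K/W
  R'_conv,out = 1/(2πr h) = 1/(2π·0.322·18.4) = 0.02686 m·K/W
ΣR = 4.163×10^-4 + 6.281×10^-5 + 4.500 + 0.02686 = 4.527 m·K/W
Q' = ΔT/ΣR = (96.2 °C − 9.83 °C)/4.527 = 19.1 W/m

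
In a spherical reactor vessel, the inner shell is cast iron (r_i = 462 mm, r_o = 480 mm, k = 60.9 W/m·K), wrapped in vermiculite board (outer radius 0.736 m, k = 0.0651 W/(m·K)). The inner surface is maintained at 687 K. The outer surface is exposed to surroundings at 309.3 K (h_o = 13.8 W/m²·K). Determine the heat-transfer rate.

Resistance network (inner→outer):
  R_cast iron = (1/0.462 − 1/0.480)/(4πk) = 0.08117/(4π·60.9) = 1.061×10^-4 K/W
  R_vermiculite board = (1/0.480 − 1/0.736)/(4πk) = 0.7246/(4π·0.0651) = 0.8858 K/W
  R_conv,out = 1/(4πr²h) = 1/(4π·0.736²·13.8) = 0.01065 K/W
ΣR = 1.061×10^-4 + 0.8858 + 0.01065 = 0.8966 K/W
Q = ΔT/ΣR = (687 K − 309.3 K)/0.8966 = 421 W

Q = 421 W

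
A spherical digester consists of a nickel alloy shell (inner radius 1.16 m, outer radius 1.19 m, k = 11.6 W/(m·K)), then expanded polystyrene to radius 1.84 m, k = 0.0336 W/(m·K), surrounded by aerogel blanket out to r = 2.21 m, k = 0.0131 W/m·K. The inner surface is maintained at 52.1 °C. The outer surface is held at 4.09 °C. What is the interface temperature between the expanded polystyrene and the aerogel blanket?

T = 25.2 °C

Treat each layer as a resistance in series:
  R_nickel alloy = (1/1.16 − 1/1.19)/(4πk) = 0.02173/(4π·11.6) = 1.491×10^-4 K/W
  R_expanded polystyrene = (1/1.19 − 1/1.84)/(4πk) = 0.2969/(4π·0.0336) = 0.7031 K/W
  R_aerogel blanket = (1/1.84 − 1/2.21)/(4πk) = 0.09099/(4π·0.0131) = 0.5527 K/W
ΣR = 1.491×10^-4 + 0.7031 + 0.5527 = 1.256 K/W
Q = ΔT/ΣR = (52.1 °C − 4.09 °C)/1.256 = 38.22 W
From the inner boundary to the expanded polystyrene/aerogel blanket interface, ΣR_partial = 0.7032 K/W.
T_interface = T_in − Q·ΣR_partial = 52.1 °C − (38.22)(0.7032) = 25.2 °C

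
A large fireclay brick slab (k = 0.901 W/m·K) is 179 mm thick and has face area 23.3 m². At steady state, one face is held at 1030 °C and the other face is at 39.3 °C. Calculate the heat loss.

Q = 116 kW

Q = kA·ΔT/L = 0.901 × 23.3 × |1030 °C − 39.3 °C| / 0.179 = 1.16×10^5 W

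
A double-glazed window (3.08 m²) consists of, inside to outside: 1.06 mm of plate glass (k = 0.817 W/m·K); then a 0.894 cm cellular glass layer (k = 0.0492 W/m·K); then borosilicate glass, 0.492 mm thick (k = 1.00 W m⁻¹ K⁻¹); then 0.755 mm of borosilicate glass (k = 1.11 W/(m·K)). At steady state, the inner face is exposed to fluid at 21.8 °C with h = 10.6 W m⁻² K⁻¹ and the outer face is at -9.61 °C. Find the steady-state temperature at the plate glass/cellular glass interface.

Series thermal resistances, inner to outer:
  R_conv,in = 1/(hA) = 1/(10.6·3.08) = 0.03063 K/W
  R_plate glass = L/(kA) = 0.00106/(0.817·3.08) = 4.212×10^-4 K/W
  R_cellular glass = L/(kA) = 0.00894/(0.0492·3.08) = 0.05900 K/W
  R_borosilicate glass = L/(kA) = 4.92×10^-4/(1.00·3.08) = 1.597×10^-4 K/W
  R_borosilicate glass = L/(kA) = 7.55×10^-4/(1.11·3.08) = 2.208×10^-4 K/W
ΣR = 0.03063 + 4.212×10^-4 + 0.05900 + 1.597×10^-4 + 2.208×10^-4 = 0.09043 K/W
Q = ΔT/ΣR = (21.8 °C − -9.61 °C)/0.09043 = 347.3 W
From the inner boundary to the plate glass/cellular glass interface, ΣR_partial = 0.03105 K/W.
T_interface = T_in − Q·ΣR_partial = 21.8 °C − (347.3)(0.03105) = 11.0 °C

T = 11.0 °C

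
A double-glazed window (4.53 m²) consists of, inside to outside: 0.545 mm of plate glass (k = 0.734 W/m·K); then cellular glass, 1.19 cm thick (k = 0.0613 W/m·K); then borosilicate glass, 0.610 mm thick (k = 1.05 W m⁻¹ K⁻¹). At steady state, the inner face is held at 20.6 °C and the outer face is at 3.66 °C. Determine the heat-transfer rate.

Resistance network (inner→outer):
  R_plate glass = L/(kA) = 5.45×10^-4/(0.734·4.53) = 1.639×10^-4 K/W
  R_cellular glass = L/(kA) = 0.0119/(0.0613·4.53) = 0.04285 K/W
  R_borosilicate glass = L/(kA) = 6.10×10^-4/(1.05·4.53) = 1.282×10^-4 K/W
ΣR = 1.639×10^-4 + 0.04285 + 1.282×10^-4 = 0.04314 K/W
Q = ΔT/ΣR = (20.6 °C − 3.66 °C)/0.04314 = 393 W

Q = 393 W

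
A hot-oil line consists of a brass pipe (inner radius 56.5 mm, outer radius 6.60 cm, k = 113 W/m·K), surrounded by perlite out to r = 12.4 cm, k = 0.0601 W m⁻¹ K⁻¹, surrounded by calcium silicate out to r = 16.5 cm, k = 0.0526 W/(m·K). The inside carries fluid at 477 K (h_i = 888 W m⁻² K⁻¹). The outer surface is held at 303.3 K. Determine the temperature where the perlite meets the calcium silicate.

Treat each layer as a resistance in series:
  R'_conv,in = 1/(2πr h) = 1/(2π·0.0565·888) = 0.003172 m·K/W
  R'_brass = ln(0.0660/0.0565)/(2πk) = 0.1554/(2π·113) = 2.189×10^-4 m·K/W
  R'_perlite = ln(0.124/0.0660)/(2πk) = 0.6306/(2π·0.0601) = 1.670 m·K/W
  R'_calcium silicate = ln(0.165/0.124)/(2πk) = 0.2857/(2π·0.0526) = 0.8644 m·K/W
ΣR = 0.003172 + 2.189×10^-4 + 1.670 + 0.8644 = 2.538 m·K/W
Q' = ΔT/ΣR = (477 K − 303.3 K)/2.538 = 68.44 W/m
From the inner boundary to the perlite/calcium silicate interface, ΣR_partial = 1.673 m·K/W.
T_interface = T_in − Q'·ΣR_partial = 477 K − (68.44)(1.673) = 362.5 K

T = 362.5 K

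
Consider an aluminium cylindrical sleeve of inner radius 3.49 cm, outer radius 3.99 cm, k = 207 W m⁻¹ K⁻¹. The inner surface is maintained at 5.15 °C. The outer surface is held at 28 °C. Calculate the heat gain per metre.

Q' = 2.22×10^5 W/m

Q' = 2πk·ΔT/ln(r₂/r₁) = 2π × 207 × 22.85 / ln(0.0399/0.0349) = 2.22×10^5 W/m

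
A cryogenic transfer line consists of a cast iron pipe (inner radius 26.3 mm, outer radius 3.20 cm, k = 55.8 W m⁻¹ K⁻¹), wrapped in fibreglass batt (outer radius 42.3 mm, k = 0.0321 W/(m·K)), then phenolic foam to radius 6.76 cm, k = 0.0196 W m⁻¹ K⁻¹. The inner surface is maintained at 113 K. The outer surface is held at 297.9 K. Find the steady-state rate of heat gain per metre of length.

Series thermal resistances, inner to outer:
  R'_cast iron = ln(0.0320/0.0263)/(2πk) = 0.1962/(2π·55.8) = 5.595×10^-4 m·K/W
  R'_fibreglass batt = ln(0.0423/0.0320)/(2πk) = 0.2791/(2π·0.0321) = 1.384 m·K/W
  R'_phenolic foam = ln(0.0676/0.0423)/(2πk) = 0.4688/(2π·0.0196) = 3.807 m·K/W
ΣR = 5.595×10^-4 + 1.384 + 3.807 = 5.192 m·K/W
Q' = ΔT/ΣR = (113 K − 297.9 K)/5.192 = -35.6 W/m
(Negative Q' ⇒ heat flows inward; heat gain = 35.6 W/m.)

Q' = 35.6 W/m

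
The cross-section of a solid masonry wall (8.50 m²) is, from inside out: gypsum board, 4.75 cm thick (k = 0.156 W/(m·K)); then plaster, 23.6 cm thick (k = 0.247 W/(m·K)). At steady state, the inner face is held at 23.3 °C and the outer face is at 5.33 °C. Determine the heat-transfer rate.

Q = 121 W

Resistance network (inner→outer):
  R_gypsum board = L/(kA) = 0.0475/(0.156·8.50) = 0.03582 K/W
  R_plaster = L/(kA) = 0.236/(0.247·8.50) = 0.1124 K/W
ΣR = 0.03582 + 0.1124 = 0.1482 K/W
Q = ΔT/ΣR = (23.3 °C − 5.33 °C)/0.1482 = 121 W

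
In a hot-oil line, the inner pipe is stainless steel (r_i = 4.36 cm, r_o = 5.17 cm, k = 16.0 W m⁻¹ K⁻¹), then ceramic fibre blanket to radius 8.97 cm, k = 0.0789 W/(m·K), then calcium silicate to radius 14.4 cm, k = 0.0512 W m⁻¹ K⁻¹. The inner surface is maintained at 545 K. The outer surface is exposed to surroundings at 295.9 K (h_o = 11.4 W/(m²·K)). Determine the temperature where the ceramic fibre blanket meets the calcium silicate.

T = 442 K

Treat each layer as a resistance in series:
  R'_stainless steel = ln(0.0517/0.0436)/(2πk) = 0.1704/(2π·16.0) = 0.001695 m·K/W
  R'_ceramic fibre blanket = ln(0.0897/0.0517)/(2πk) = 0.5510/(2π·0.0789) = 1.111 m·K/W
  R'_calcium silicate = ln(0.144/0.0897)/(2πk) = 0.4733/(2π·0.0512) = 1.471 m·K/W
  R'_conv,out = 1/(2πr h) = 1/(2π·0.144·11.4) = 0.09695 m·K/W
ΣR = 0.001695 + 1.111 + 1.471 + 0.09695 = 2.681 m·K/W
Q' = ΔT/ΣR = (545 K − 295.9 K)/2.681 = 92.91 W/m
From the inner boundary to the ceramic fibre blanket/calcium silicate interface, ΣR_partial = 1.113 m·K/W.
T_interface = T_in − Q'·ΣR_partial = 545 K − (92.91)(1.113) = 442 K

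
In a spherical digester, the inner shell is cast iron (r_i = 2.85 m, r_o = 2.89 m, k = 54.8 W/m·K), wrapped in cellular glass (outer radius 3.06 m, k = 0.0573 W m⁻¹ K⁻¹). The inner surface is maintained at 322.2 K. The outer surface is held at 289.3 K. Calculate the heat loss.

Q = 1230 W

Series thermal resistances, inner to outer:
  R_cast iron = (1/2.85 − 1/2.89)/(4πk) = 0.004856/(4π·54.8) = 7.052×10^-6 K/W
  R_cellular glass = (1/2.89 − 1/3.06)/(4πk) = 0.01922/(4π·0.0573) = 0.02670 K/W
ΣR = 7.052×10^-6 + 0.02670 = 0.02671 K/W
Q = ΔT/ΣR = (322.2 K − 289.3 K)/0.02671 = 1230 W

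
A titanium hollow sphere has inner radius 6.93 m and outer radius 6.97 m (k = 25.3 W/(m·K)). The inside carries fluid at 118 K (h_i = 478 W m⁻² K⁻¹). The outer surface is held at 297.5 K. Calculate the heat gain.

Q = 29600 kW

Resistance network (inner→outer):
  R_conv,in = 1/(4πr²h) = 1/(4π·6.93²·478) = 3.467×10^-6 K/W
  R_titanium = (1/6.93 − 1/6.97)/(4πk) = 8.281×10^-4/(4π·25.3) = 2.605×10^-6 K/W
ΣR = 3.467×10^-6 + 2.605×10^-6 = 6.072×10^-6 K/W
Q = ΔT/ΣR = (118 K − 297.5 K)/6.072×10^-6 = -2.96×10^7 W
(Negative Q ⇒ heat flows inward; heat gain = 2.96×10^7 W.)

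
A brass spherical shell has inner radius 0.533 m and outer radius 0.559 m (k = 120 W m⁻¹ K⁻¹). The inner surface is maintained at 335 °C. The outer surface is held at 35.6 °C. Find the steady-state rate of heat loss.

Q = 4πk·ΔT/(1/r₁ − 1/r₂) = 4π × 120 × 299.4 / (1/0.533 − 1/0.559) = 5.17×10^6 W

Q = 5170 kW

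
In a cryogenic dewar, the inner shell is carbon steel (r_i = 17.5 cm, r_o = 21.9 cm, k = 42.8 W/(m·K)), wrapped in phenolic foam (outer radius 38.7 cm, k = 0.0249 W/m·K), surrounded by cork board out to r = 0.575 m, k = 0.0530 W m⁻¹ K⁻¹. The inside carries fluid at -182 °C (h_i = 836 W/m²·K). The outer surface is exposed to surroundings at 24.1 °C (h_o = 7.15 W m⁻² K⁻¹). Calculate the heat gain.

Q = 27.0 W

Resistance network (inner→outer):
  R_conv,in = 1/(4πr²h) = 1/(4π·0.175²·836) = 0.003108 K/W
  R_carbon steel = (1/0.175 − 1/0.219)/(4πk) = 1.148/(4π·42.8) = 0.002135 K/W
  R_phenolic foam = (1/0.219 − 1/0.387)/(4πk) = 1.982/(4π·0.0249) = 6.335 K/W
  R_cork board = (1/0.387 − 1/0.575)/(4πk) = 0.8448/(4π·0.0530) = 1.269 K/W
  R_conv,out = 1/(4πr²h) = 1/(4π·0.575²·7.15) = 0.03366 K/W
ΣR = 0.003108 + 0.002135 + 6.335 + 1.269 + 0.03366 = 7.643 K/W
Q = ΔT/ΣR = (-182 °C − 24.1 °C)/7.643 = -27.0 W
(Negative Q ⇒ heat flows inward; heat gain = 27.0 W.)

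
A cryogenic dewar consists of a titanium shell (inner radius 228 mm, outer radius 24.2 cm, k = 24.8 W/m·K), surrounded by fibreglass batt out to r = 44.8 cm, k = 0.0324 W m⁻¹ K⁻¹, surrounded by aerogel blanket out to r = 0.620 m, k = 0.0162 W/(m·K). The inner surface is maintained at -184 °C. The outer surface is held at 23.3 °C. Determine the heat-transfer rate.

Q = 26.9 W

Series thermal resistances, inner to outer:
  R_titanium = (1/0.228 − 1/0.242)/(4πk) = 0.2537/(4π·24.8) = 8.142×10^-4 K/W
  R_fibreglass batt = (1/0.242 − 1/0.448)/(4πk) = 1.900/(4π·0.0324) = 4.667 K/W
  R_aerogel blanket = (1/0.448 − 1/0.620)/(4πk) = 0.6192/(4π·0.0162) = 3.042 K/W
ΣR = 8.142×10^-4 + 4.667 + 3.042 = 7.710 K/W
Q = ΔT/ΣR = (-184 °C − 23.3 °C)/7.710 = -26.9 W
(Negative Q ⇒ heat flows inward; heat gain = 26.9 W.)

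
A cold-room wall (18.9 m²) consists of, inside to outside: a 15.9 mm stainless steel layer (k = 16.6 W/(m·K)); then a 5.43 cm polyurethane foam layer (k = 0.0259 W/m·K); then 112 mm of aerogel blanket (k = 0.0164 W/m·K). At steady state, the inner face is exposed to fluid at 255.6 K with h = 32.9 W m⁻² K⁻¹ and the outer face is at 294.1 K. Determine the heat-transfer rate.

Series thermal resistances, inner to outer:
  R_conv,in = 1/(hA) = 1/(32.9·18.9) = 0.001608 K/W
  R_stainless steel = L/(kA) = 0.0159/(16.6·18.9) = 5.068×10^-5 K/W
  R_polyurethane foam = L/(kA) = 0.0543/(0.0259·18.9) = 0.1109 K/W
  R_aerogel blanket = L/(kA) = 0.112/(0.0164·18.9) = 0.3613 K/W
ΣR = 0.001608 + 5.068×10^-5 + 0.1109 + 0.3613 = 0.4739 K/W
Q = ΔT/ΣR = (255.6 K − 294.1 K)/0.4739 = -81.2 W
(Negative Q ⇒ heat flows inward; heat gain = 81.2 W.)

Q = 81.2 W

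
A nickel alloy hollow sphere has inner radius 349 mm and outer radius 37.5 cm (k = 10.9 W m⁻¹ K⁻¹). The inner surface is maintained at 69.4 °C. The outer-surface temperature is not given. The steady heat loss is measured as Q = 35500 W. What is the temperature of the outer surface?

Series resistances:
  R_nickel alloy = (1/0.349 − 1/0.375)/(4πk) = 0.1987/(4π·10.9) = 0.001450 K/W
ΣR = 0.001450 K/W
ΔT = Q·ΣR = 35500 × 0.001450 = 51.47 K
Heat flows outward, so T_out = T_in − ΔT = 69.4 − 51.47 = 17.9 °C

T_out = 17.9 °C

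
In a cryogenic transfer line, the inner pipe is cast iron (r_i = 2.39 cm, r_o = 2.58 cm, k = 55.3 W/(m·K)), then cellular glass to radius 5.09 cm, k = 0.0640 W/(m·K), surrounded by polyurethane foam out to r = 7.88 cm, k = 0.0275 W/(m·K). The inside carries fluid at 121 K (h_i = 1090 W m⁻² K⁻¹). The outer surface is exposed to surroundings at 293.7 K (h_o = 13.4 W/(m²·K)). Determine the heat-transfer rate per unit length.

Q' = 39.5 W/m

Series thermal resistances, inner to outer:
  R'_conv,in = 1/(2πr h) = 1/(2π·0.0239·1090) = 0.006109 m·K/W
  R'_cast iron = ln(0.0258/0.0239)/(2πk) = 0.07650/(2π·55.3) = 2.202×10^-4 m·K/W
  R'_cellular glass = ln(0.0509/0.0258)/(2πk) = 0.6795/(2π·0.0640) = 1.690 m·K/W
  R'_polyurethane foam = ln(0.0788/0.0509)/(2πk) = 0.4371/(2π·0.0275) = 2.529 m·K/W
  R'_conv,out = 1/(2πr h) = 1/(2π·0.0788·13.4) = 0.1507 m·K/W
ΣR = 0.006109 + 2.202×10^-4 + 1.690 + 2.529 + 0.1507 = 4.376 m·K/W
Q' = ΔT/ΣR = (121 K − 293.7 K)/4.376 = -39.5 W/m
(Negative Q' ⇒ heat flows inward; heat gain = 39.5 W/m.)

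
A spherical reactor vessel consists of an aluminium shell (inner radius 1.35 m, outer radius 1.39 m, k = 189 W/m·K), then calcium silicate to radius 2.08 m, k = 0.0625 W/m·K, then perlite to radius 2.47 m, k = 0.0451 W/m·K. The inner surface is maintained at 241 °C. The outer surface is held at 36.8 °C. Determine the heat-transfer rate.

Treat each layer as a resistance in series:
  R_aluminium = (1/1.35 − 1/1.39)/(4πk) = 0.02132/(4π·189) = 8.975×10^-6 K/W
  R_calcium silicate = (1/1.39 − 1/2.08)/(4πk) = 0.2387/(4π·0.0625) = 0.3039 K/W
  R_perlite = (1/2.08 − 1/2.47)/(4πk) = 0.07591/(4π·0.0451) = 0.1339 K/W
ΣR = 8.975×10^-6 + 0.3039 + 0.1339 = 0.4378 K/W
Q = ΔT/ΣR = (241 °C − 36.8 °C)/0.4378 = 466 W

Q = 466 W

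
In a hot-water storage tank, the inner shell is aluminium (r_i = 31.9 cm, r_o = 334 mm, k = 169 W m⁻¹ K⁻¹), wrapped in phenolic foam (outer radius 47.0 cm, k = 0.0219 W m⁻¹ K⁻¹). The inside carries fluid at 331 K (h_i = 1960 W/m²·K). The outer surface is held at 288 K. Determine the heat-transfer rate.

Q = 13.7 W

Treat each layer as a resistance in series:
  R_conv,in = 1/(4πr²h) = 1/(4π·0.319²·1960) = 3.990×10^-4 K/W
  R_aluminium = (1/0.319 − 1/0.334)/(4πk) = 0.1408/(4π·169) = 6.629×10^-5 K/W
  R_phenolic foam = (1/0.334 − 1/0.470)/(4πk) = 0.8664/(4π·0.0219) = 3.148 K/W
ΣR = 3.990×10^-4 + 6.629×10^-5 + 3.148 = 3.148 K/W
Q = ΔT/ΣR = (331 K − 288 K)/3.148 = 13.7 W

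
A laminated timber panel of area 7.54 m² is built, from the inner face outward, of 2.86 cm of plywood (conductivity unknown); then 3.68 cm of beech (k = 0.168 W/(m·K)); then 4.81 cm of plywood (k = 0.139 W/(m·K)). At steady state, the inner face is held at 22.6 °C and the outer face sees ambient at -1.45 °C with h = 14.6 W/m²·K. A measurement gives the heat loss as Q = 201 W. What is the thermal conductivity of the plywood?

k = 0.106 W/m·K

ΣR = ΔT/Q = |22.6 − -1.45|/201 = 0.1197 K/W
Known resistances:
  R_beech = L/(kA) = 0.0368/(0.168·7.54) = 0.02905 K/W
  R_plywood = L/(kA) = 0.0481/(0.139·7.54) = 0.04589 K/W
  R_conv,out = 1/(hA) = 1/(14.6·7.54) = 0.009084 K/W
R_plywood = ΣR − ΣR_known = 0.1197 − 0.08402 = 0.03568 K/W
L/(kA) = 0.03568 ⇒ k = 0.0286/(0.03568·7.54) = 0.106 W/m·K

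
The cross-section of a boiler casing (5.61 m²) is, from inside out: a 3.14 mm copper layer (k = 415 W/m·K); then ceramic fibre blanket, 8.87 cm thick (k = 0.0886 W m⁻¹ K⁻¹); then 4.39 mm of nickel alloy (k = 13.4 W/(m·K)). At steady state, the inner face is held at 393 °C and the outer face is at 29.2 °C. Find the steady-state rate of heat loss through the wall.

Q = 2040 W

Treat each layer as a resistance in series:
  R_copper = L/(kA) = 0.00314/(415·5.61) = 1.349×10^-6 K/W
  R_ceramic fibre blanket = L/(kA) = 0.0887/(0.0886·5.61) = 0.1785 K/W
  R_nickel alloy = L/(kA) = 0.00439/(13.4·5.61) = 5.840×10^-5 K/W
ΣR = 1.349×10^-6 + 0.1785 + 5.840×10^-5 = 0.1786 K/W
Q = ΔT/ΣR = (393 °C − 29.2 °C)/0.1786 = 2040 W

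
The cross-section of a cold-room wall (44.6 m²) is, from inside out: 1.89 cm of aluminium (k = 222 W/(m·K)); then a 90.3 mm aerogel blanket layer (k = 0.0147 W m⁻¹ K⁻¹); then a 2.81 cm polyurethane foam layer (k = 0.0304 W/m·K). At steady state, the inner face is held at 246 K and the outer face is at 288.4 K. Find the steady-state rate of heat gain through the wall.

Q = 268 W

Resistance network (inner→outer):
  R_aluminium = L/(kA) = 0.0189/(222·44.6) = 1.909×10^-6 K/W
  R_aerogel blanket = L/(kA) = 0.0903/(0.0147·44.6) = 0.1377 K/W
  R_polyurethane foam = L/(kA) = 0.0281/(0.0304·44.6) = 0.02073 K/W
ΣR = 1.909×10^-6 + 0.1377 + 0.02073 = 0.1584 K/W
Q = ΔT/ΣR = (246 K − 288.4 K)/0.1584 = -268 W
(Negative Q ⇒ heat flows inward; heat gain = 268 W.)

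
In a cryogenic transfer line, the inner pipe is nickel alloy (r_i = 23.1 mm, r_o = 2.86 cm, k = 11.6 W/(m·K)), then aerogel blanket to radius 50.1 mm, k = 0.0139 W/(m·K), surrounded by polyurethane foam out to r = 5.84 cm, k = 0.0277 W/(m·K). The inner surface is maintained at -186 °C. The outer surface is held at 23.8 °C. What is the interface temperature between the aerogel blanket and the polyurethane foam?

Treat each layer as a resistance in series:
  R'_nickel alloy = ln(0.0286/0.0231)/(2πk) = 0.2136/(2π·11.6) = 0.002930 m·K/W
  R'_aerogel blanket = ln(0.0501/0.0286)/(2πk) = 0.5606/(2π·0.0139) = 6.419 m·K/W
  R'_polyurethane foam = ln(0.0584/0.0501)/(2πk) = 0.1533/(2π·0.0277) = 0.8808 m·K/W
ΣR = 0.002930 + 6.419 + 0.8808 = 7.303 m·K/W
Q' = ΔT/ΣR = (-186 °C − 23.8 °C)/7.303 = -28.73 W/m
From the inner boundary to the aerogel blanket/polyurethane foam interface, ΣR_partial = 6.422 m·K/W.
T_interface = T_in − Q'·ΣR_partial = -186 °C − (-28.73)(6.422) = -1.5 °C

T = -1.5 °C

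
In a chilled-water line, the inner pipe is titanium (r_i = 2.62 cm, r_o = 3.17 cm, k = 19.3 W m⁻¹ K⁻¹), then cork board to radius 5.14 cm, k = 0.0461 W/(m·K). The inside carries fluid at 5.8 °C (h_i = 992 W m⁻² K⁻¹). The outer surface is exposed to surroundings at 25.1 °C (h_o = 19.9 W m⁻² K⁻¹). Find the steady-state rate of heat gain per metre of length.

Q' = 10.5 W/m

Resistance network (inner→outer):
  R'_conv,in = 1/(2πr h) = 1/(2π·0.0262·992) = 0.006124 m·K/W
  R'_titanium = ln(0.0317/0.0262)/(2πk) = 0.1906/(2π·19.3) = 0.001571 m·K/W
  R'_cork board = ln(0.0514/0.0317)/(2πk) = 0.4833/(2π·0.0461) = 1.669 m·K/W
  R'_conv,out = 1/(2πr h) = 1/(2π·0.0514·19.9) = 0.1556 m·K/W
ΣR = 0.006124 + 0.001571 + 1.669 + 0.1556 = 1.832 m·K/W
Q' = ΔT/ΣR = (5.8 °C − 25.1 °C)/1.832 = -10.5 W/m
(Negative Q' ⇒ heat flows inward; heat gain = 10.5 W/m.)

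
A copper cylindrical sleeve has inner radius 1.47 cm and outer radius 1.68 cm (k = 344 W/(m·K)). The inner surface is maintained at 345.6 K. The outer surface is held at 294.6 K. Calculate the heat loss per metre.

Q' = 2πk·ΔT/ln(r₂/r₁) = 2π × 344 × 51 / ln(0.0168/0.0147) = 8.26×10^5 W/m

Q' = 8.26×10^5 W/m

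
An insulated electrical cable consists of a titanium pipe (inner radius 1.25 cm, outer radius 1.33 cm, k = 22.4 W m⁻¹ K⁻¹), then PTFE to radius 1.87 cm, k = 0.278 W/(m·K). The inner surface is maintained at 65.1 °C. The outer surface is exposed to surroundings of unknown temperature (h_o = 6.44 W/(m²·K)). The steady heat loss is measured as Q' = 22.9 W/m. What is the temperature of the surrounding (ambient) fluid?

Series resistances:
  R'_titanium = ln(0.0133/0.0125)/(2πk) = 0.06204/(2π·22.4) = 4.408×10^-4 m·K/W
  R'_PTFE = ln(0.0187/0.0133)/(2πk) = 0.3408/(2π·0.278) = 0.1951 m·K/W
  R'_conv,out = 1/(2πr h) = 1/(2π·0.0187·6.44) = 1.322 m·K/W
ΣR = 1.517 m·K/W
ΔT = Q'·ΣR = 22.9 × 1.517 = 34.74 K
Heat flows outward, so T_out = T_in − ΔT = 65.1 − 34.74 = 30.4 °C

T_out = 30.4 °C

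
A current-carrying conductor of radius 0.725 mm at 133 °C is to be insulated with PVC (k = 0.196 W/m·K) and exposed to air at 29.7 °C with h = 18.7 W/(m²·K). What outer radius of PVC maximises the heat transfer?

r_cr = 1.05 cm

For a cylinder, r_cr = k_ins/h = 0.196/18.7 = 0.0105 m = 1.05 cm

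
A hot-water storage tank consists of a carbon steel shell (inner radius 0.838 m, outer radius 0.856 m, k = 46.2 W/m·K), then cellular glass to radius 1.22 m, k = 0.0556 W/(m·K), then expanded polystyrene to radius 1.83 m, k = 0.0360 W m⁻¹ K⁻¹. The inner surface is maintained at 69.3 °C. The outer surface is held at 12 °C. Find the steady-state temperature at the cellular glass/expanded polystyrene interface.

T = 43.4 °C

Resistance network (inner→outer):
  R_carbon steel = (1/0.838 − 1/0.856)/(4πk) = 0.02509/(4π·46.2) = 4.322×10^-5 K/W
  R_cellular glass = (1/0.856 − 1/1.22)/(4πk) = 0.3486/(4π·0.0556) = 0.4989 K/W
  R_expanded polystyrene = (1/1.22 − 1/1.83)/(4πk) = 0.2732/(4π·0.0360) = 0.6040 K/W
ΣR = 4.322×10^-5 + 0.4989 + 0.6040 = 1.103 K/W
Q = ΔT/ΣR = (69.3 °C − 12 °C)/1.103 = 51.95 W
From the inner boundary to the cellular glass/expanded polystyrene interface, ΣR_partial = 0.4989 K/W.
T_interface = T_in − Q·ΣR_partial = 69.3 °C − (51.95)(0.4989) = 43.4 °C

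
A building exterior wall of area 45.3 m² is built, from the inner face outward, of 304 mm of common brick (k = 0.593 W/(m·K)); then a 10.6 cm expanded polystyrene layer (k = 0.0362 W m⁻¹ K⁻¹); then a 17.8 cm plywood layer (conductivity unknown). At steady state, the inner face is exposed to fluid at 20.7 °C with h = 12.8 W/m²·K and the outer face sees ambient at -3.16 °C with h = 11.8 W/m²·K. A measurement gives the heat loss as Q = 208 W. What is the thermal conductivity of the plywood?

ΣR = ΔT/Q = |20.7 − -3.16|/208 = 0.1147 K/W
Known resistances:
  R_conv,in = 1/(hA) = 1/(12.8·45.3) = 0.001725 K/W
  R_common brick = L/(kA) = 0.304/(0.593·45.3) = 0.01132 K/W
  R_expanded polystyrene = L/(kA) = 0.106/(0.0362·45.3) = 0.06464 K/W
  R_conv,out = 1/(hA) = 1/(11.8·45.3) = 0.001871 K/W
R_plywood = ΣR − ΣR_known = 0.1147 − 0.07956 = 0.03514 K/W
L/(kA) = 0.03514 ⇒ k = 0.178/(0.03514·45.3) = 0.112 W/m·K

k = 0.112 W/m·K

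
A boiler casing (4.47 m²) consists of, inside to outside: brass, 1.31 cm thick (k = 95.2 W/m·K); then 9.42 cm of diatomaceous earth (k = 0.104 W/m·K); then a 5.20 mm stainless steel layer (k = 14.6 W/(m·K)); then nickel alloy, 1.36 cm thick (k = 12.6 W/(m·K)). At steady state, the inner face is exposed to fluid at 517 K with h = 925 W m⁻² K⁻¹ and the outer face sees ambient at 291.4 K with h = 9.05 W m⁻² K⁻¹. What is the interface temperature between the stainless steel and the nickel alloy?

T = 316.1 K

Series thermal resistances, inner to outer:
  R_conv,in = 1/(hA) = 1/(925·4.47) = 2.419×10^-4 K/W
  R_brass = L/(kA) = 0.0131/(95.2·4.47) = 3.078×10^-5 K/W
  R_diatomaceous earth = L/(kA) = 0.0942/(0.104·4.47) = 0.2026 K/W
  R_stainless steel = L/(kA) = 0.00520/(14.6·4.47) = 7.968×10^-5 K/W
  R_nickel alloy = L/(kA) = 0.0136/(12.6·4.47) = 2.415×10^-4 K/W
  R_conv,out = 1/(hA) = 1/(9.05·4.47) = 0.02472 K/W
ΣR = 2.419×10^-4 + 3.078×10^-5 + 0.2026 + 7.968×10^-5 + 2.415×10^-4 + 0.02472 = 0.2279 K/W
Q = ΔT/ΣR = (517 K − 291.4 K)/0.2279 = 989.9 W
From the inner boundary to the stainless steel/nickel alloy interface, ΣR_partial = 0.2030 K/W.
T_interface = T_in − Q·ΣR_partial = 517 K − (989.9)(0.2030) = 316.1 K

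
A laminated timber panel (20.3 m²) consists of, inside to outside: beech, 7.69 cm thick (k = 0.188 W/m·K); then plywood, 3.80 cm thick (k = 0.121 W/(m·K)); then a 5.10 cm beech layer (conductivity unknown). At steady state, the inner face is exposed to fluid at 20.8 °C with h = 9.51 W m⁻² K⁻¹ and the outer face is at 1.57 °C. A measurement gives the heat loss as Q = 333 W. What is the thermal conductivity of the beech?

k = 0.148 W/m·K

ΣR = ΔT/Q = |20.8 − 1.57|/333 = 0.05775 K/W
Known resistances:
  R_conv,in = 1/(hA) = 1/(9.51·20.3) = 0.005180 K/W
  R_beech = L/(kA) = 0.0769/(0.188·20.3) = 0.02015 K/W
  R_plywood = L/(kA) = 0.0380/(0.121·20.3) = 0.01547 K/W
R_beech = ΣR − ΣR_known = 0.05775 − 0.04080 = 0.01695 K/W
L/(kA) = 0.01695 ⇒ k = 0.0510/(0.01695·20.3) = 0.148 W/m·K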